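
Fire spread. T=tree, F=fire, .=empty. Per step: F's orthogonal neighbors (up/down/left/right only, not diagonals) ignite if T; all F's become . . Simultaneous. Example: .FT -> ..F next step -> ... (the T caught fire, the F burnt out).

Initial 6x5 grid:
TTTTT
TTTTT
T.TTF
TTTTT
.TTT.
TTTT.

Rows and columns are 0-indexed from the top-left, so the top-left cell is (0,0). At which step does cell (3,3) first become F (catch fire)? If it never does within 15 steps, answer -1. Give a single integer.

Step 1: cell (3,3)='T' (+3 fires, +1 burnt)
Step 2: cell (3,3)='F' (+4 fires, +3 burnt)
  -> target ignites at step 2
Step 3: cell (3,3)='.' (+4 fires, +4 burnt)
Step 4: cell (3,3)='.' (+5 fires, +4 burnt)
Step 5: cell (3,3)='.' (+5 fires, +5 burnt)
Step 6: cell (3,3)='.' (+3 fires, +5 burnt)
Step 7: cell (3,3)='.' (+1 fires, +3 burnt)
Step 8: cell (3,3)='.' (+0 fires, +1 burnt)
  fire out at step 8

2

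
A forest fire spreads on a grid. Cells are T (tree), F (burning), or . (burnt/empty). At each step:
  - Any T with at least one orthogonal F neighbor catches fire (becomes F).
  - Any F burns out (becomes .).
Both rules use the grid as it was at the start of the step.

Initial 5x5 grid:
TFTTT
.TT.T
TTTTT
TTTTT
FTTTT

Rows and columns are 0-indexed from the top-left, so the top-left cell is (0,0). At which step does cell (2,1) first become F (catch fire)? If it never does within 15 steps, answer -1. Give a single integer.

Step 1: cell (2,1)='T' (+5 fires, +2 burnt)
Step 2: cell (2,1)='F' (+6 fires, +5 burnt)
  -> target ignites at step 2
Step 3: cell (2,1)='.' (+4 fires, +6 burnt)
Step 4: cell (2,1)='.' (+4 fires, +4 burnt)
Step 5: cell (2,1)='.' (+2 fires, +4 burnt)
Step 6: cell (2,1)='.' (+0 fires, +2 burnt)
  fire out at step 6

2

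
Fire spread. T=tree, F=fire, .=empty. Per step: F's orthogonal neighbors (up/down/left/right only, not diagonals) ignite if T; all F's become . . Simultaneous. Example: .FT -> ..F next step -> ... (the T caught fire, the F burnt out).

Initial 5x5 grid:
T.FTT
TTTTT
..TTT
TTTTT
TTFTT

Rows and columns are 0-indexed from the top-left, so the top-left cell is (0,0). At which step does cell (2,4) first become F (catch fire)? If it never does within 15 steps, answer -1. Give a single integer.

Step 1: cell (2,4)='T' (+5 fires, +2 burnt)
Step 2: cell (2,4)='T' (+8 fires, +5 burnt)
Step 3: cell (2,4)='T' (+5 fires, +8 burnt)
Step 4: cell (2,4)='F' (+2 fires, +5 burnt)
  -> target ignites at step 4
Step 5: cell (2,4)='.' (+0 fires, +2 burnt)
  fire out at step 5

4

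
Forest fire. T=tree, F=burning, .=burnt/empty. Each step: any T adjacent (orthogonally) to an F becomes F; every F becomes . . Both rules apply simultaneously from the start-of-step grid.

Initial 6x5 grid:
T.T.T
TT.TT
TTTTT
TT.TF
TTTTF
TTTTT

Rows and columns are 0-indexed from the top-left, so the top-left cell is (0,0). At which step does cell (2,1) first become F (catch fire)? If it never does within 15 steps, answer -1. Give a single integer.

Step 1: cell (2,1)='T' (+4 fires, +2 burnt)
Step 2: cell (2,1)='T' (+4 fires, +4 burnt)
Step 3: cell (2,1)='T' (+5 fires, +4 burnt)
Step 4: cell (2,1)='F' (+4 fires, +5 burnt)
  -> target ignites at step 4
Step 5: cell (2,1)='.' (+4 fires, +4 burnt)
Step 6: cell (2,1)='.' (+1 fires, +4 burnt)
Step 7: cell (2,1)='.' (+1 fires, +1 burnt)
Step 8: cell (2,1)='.' (+0 fires, +1 burnt)
  fire out at step 8

4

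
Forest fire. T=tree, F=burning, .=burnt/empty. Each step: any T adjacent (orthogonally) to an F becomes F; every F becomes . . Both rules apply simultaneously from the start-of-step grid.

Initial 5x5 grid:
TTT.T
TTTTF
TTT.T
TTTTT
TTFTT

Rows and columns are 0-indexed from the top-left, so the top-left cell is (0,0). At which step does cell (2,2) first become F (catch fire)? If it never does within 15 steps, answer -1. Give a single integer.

Step 1: cell (2,2)='T' (+6 fires, +2 burnt)
Step 2: cell (2,2)='F' (+7 fires, +6 burnt)
  -> target ignites at step 2
Step 3: cell (2,2)='.' (+4 fires, +7 burnt)
Step 4: cell (2,2)='.' (+3 fires, +4 burnt)
Step 5: cell (2,2)='.' (+1 fires, +3 burnt)
Step 6: cell (2,2)='.' (+0 fires, +1 burnt)
  fire out at step 6

2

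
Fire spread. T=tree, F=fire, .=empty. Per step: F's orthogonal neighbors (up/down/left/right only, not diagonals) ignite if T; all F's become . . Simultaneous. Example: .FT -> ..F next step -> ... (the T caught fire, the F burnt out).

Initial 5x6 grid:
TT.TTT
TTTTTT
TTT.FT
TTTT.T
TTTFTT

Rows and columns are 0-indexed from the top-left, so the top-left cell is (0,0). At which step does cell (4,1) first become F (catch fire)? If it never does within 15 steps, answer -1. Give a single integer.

Step 1: cell (4,1)='T' (+5 fires, +2 burnt)
Step 2: cell (4,1)='F' (+7 fires, +5 burnt)
  -> target ignites at step 2
Step 3: cell (4,1)='.' (+6 fires, +7 burnt)
Step 4: cell (4,1)='.' (+3 fires, +6 burnt)
Step 5: cell (4,1)='.' (+3 fires, +3 burnt)
Step 6: cell (4,1)='.' (+1 fires, +3 burnt)
Step 7: cell (4,1)='.' (+0 fires, +1 burnt)
  fire out at step 7

2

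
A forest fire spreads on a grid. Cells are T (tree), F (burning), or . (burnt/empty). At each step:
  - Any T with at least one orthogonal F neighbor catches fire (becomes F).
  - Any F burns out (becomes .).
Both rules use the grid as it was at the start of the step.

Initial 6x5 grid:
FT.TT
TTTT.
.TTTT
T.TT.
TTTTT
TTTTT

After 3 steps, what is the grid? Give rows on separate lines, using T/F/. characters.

Step 1: 2 trees catch fire, 1 burn out
  .F.TT
  FTTT.
  .TTTT
  T.TT.
  TTTTT
  TTTTT
Step 2: 1 trees catch fire, 2 burn out
  ...TT
  .FTT.
  .TTTT
  T.TT.
  TTTTT
  TTTTT
Step 3: 2 trees catch fire, 1 burn out
  ...TT
  ..FT.
  .FTTT
  T.TT.
  TTTTT
  TTTTT

...TT
..FT.
.FTTT
T.TT.
TTTTT
TTTTT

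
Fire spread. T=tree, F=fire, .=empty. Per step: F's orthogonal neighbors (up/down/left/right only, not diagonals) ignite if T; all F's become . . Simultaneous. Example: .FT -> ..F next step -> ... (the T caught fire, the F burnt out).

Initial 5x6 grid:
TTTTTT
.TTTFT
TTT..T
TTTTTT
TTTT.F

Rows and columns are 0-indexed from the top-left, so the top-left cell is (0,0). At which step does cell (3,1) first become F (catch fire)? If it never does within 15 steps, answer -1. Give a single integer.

Step 1: cell (3,1)='T' (+4 fires, +2 burnt)
Step 2: cell (3,1)='T' (+5 fires, +4 burnt)
Step 3: cell (3,1)='T' (+4 fires, +5 burnt)
Step 4: cell (3,1)='T' (+4 fires, +4 burnt)
Step 5: cell (3,1)='F' (+4 fires, +4 burnt)
  -> target ignites at step 5
Step 6: cell (3,1)='.' (+2 fires, +4 burnt)
Step 7: cell (3,1)='.' (+1 fires, +2 burnt)
Step 8: cell (3,1)='.' (+0 fires, +1 burnt)
  fire out at step 8

5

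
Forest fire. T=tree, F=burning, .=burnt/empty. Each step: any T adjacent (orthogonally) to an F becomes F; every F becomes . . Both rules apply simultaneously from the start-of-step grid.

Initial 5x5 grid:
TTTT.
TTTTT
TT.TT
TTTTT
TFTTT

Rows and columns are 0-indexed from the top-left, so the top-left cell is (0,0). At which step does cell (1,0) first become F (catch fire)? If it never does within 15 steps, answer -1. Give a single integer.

Step 1: cell (1,0)='T' (+3 fires, +1 burnt)
Step 2: cell (1,0)='T' (+4 fires, +3 burnt)
Step 3: cell (1,0)='T' (+4 fires, +4 burnt)
Step 4: cell (1,0)='F' (+5 fires, +4 burnt)
  -> target ignites at step 4
Step 5: cell (1,0)='.' (+4 fires, +5 burnt)
Step 6: cell (1,0)='.' (+2 fires, +4 burnt)
Step 7: cell (1,0)='.' (+0 fires, +2 burnt)
  fire out at step 7

4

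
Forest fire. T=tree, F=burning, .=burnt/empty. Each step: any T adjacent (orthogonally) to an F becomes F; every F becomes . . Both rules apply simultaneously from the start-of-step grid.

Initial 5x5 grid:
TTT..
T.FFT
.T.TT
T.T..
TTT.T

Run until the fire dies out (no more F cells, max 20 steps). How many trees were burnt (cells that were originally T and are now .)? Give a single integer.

Answer: 7

Derivation:
Step 1: +3 fires, +2 burnt (F count now 3)
Step 2: +2 fires, +3 burnt (F count now 2)
Step 3: +1 fires, +2 burnt (F count now 1)
Step 4: +1 fires, +1 burnt (F count now 1)
Step 5: +0 fires, +1 burnt (F count now 0)
Fire out after step 5
Initially T: 14, now '.': 18
Total burnt (originally-T cells now '.'): 7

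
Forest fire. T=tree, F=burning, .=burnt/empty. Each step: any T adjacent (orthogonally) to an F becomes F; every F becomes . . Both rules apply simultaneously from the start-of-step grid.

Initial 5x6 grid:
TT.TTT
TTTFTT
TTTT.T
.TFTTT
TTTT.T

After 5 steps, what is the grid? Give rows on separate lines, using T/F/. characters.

Step 1: 8 trees catch fire, 2 burn out
  TT.FTT
  TTF.FT
  TTFF.T
  .F.FTT
  TTFT.T
Step 2: 7 trees catch fire, 8 burn out
  TT..FT
  TF...F
  TF...T
  ....FT
  TF.F.T
Step 3: 7 trees catch fire, 7 burn out
  TF...F
  F.....
  F....F
  .....F
  F....T
Step 4: 2 trees catch fire, 7 burn out
  F.....
  ......
  ......
  ......
  .....F
Step 5: 0 trees catch fire, 2 burn out
  ......
  ......
  ......
  ......
  ......

......
......
......
......
......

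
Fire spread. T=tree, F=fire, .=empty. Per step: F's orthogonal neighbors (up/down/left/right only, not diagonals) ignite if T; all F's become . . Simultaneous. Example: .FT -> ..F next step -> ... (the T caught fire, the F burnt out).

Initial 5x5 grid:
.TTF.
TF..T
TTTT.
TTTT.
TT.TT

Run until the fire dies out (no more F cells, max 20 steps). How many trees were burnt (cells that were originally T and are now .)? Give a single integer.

Step 1: +4 fires, +2 burnt (F count now 4)
Step 2: +3 fires, +4 burnt (F count now 3)
Step 3: +4 fires, +3 burnt (F count now 4)
Step 4: +2 fires, +4 burnt (F count now 2)
Step 5: +1 fires, +2 burnt (F count now 1)
Step 6: +1 fires, +1 burnt (F count now 1)
Step 7: +0 fires, +1 burnt (F count now 0)
Fire out after step 7
Initially T: 16, now '.': 24
Total burnt (originally-T cells now '.'): 15

Answer: 15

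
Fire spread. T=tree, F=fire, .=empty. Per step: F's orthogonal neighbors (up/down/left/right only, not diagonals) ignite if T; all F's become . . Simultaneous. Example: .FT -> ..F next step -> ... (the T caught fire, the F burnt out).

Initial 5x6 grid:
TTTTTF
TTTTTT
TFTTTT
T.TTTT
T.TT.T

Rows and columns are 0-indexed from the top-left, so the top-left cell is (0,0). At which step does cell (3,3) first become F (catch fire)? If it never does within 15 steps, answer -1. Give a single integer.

Step 1: cell (3,3)='T' (+5 fires, +2 burnt)
Step 2: cell (3,3)='T' (+9 fires, +5 burnt)
Step 3: cell (3,3)='F' (+8 fires, +9 burnt)
  -> target ignites at step 3
Step 4: cell (3,3)='.' (+3 fires, +8 burnt)
Step 5: cell (3,3)='.' (+0 fires, +3 burnt)
  fire out at step 5

3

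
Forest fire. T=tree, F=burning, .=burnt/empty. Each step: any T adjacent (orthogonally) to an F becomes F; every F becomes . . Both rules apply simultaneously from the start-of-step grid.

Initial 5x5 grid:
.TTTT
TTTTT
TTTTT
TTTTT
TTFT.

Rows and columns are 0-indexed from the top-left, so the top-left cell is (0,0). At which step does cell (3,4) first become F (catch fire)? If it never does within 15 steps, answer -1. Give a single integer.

Step 1: cell (3,4)='T' (+3 fires, +1 burnt)
Step 2: cell (3,4)='T' (+4 fires, +3 burnt)
Step 3: cell (3,4)='F' (+5 fires, +4 burnt)
  -> target ignites at step 3
Step 4: cell (3,4)='.' (+5 fires, +5 burnt)
Step 5: cell (3,4)='.' (+4 fires, +5 burnt)
Step 6: cell (3,4)='.' (+1 fires, +4 burnt)
Step 7: cell (3,4)='.' (+0 fires, +1 burnt)
  fire out at step 7

3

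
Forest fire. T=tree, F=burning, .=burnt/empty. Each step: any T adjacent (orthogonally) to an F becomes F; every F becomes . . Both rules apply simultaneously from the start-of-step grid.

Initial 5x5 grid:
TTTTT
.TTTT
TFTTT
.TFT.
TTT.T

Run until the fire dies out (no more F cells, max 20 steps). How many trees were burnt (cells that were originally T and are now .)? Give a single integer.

Step 1: +6 fires, +2 burnt (F count now 6)
Step 2: +4 fires, +6 burnt (F count now 4)
Step 3: +5 fires, +4 burnt (F count now 5)
Step 4: +2 fires, +5 burnt (F count now 2)
Step 5: +1 fires, +2 burnt (F count now 1)
Step 6: +0 fires, +1 burnt (F count now 0)
Fire out after step 6
Initially T: 19, now '.': 24
Total burnt (originally-T cells now '.'): 18

Answer: 18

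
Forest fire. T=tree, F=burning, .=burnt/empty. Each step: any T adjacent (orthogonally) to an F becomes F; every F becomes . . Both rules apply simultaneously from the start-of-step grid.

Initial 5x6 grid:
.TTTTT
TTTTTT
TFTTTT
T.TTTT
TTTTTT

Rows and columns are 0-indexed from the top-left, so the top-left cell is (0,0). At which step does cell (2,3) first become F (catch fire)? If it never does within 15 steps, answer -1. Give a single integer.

Step 1: cell (2,3)='T' (+3 fires, +1 burnt)
Step 2: cell (2,3)='F' (+6 fires, +3 burnt)
  -> target ignites at step 2
Step 3: cell (2,3)='.' (+6 fires, +6 burnt)
Step 4: cell (2,3)='.' (+6 fires, +6 burnt)
Step 5: cell (2,3)='.' (+4 fires, +6 burnt)
Step 6: cell (2,3)='.' (+2 fires, +4 burnt)
Step 7: cell (2,3)='.' (+0 fires, +2 burnt)
  fire out at step 7

2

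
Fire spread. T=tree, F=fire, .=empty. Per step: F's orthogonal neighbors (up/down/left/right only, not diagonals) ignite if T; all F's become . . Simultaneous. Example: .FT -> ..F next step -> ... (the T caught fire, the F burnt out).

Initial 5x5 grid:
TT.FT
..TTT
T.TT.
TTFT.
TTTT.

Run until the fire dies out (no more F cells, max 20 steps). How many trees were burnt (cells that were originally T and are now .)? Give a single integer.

Step 1: +6 fires, +2 burnt (F count now 6)
Step 2: +6 fires, +6 burnt (F count now 6)
Step 3: +2 fires, +6 burnt (F count now 2)
Step 4: +0 fires, +2 burnt (F count now 0)
Fire out after step 4
Initially T: 16, now '.': 23
Total burnt (originally-T cells now '.'): 14

Answer: 14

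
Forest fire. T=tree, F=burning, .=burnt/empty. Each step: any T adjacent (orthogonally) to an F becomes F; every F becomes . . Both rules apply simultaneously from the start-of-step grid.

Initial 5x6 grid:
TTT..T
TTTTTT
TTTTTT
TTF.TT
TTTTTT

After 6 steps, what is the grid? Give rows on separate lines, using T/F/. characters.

Step 1: 3 trees catch fire, 1 burn out
  TTT..T
  TTTTTT
  TTFTTT
  TF..TT
  TTFTTT
Step 2: 6 trees catch fire, 3 burn out
  TTT..T
  TTFTTT
  TF.FTT
  F...TT
  TF.FTT
Step 3: 7 trees catch fire, 6 burn out
  TTF..T
  TF.FTT
  F...FT
  ....TT
  F...FT
Step 4: 6 trees catch fire, 7 burn out
  TF...T
  F...FT
  .....F
  ....FT
  .....F
Step 5: 3 trees catch fire, 6 burn out
  F....T
  .....F
  ......
  .....F
  ......
Step 6: 1 trees catch fire, 3 burn out
  .....F
  ......
  ......
  ......
  ......

.....F
......
......
......
......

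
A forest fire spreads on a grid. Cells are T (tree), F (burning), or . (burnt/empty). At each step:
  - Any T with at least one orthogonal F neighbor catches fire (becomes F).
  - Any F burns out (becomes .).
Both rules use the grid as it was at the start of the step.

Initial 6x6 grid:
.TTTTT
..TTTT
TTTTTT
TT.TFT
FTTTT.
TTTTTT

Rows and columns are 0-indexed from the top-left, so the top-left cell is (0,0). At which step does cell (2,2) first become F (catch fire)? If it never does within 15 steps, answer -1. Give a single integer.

Step 1: cell (2,2)='T' (+7 fires, +2 burnt)
Step 2: cell (2,2)='T' (+9 fires, +7 burnt)
Step 3: cell (2,2)='F' (+8 fires, +9 burnt)
  -> target ignites at step 3
Step 4: cell (2,2)='.' (+3 fires, +8 burnt)
Step 5: cell (2,2)='.' (+1 fires, +3 burnt)
Step 6: cell (2,2)='.' (+1 fires, +1 burnt)
Step 7: cell (2,2)='.' (+0 fires, +1 burnt)
  fire out at step 7

3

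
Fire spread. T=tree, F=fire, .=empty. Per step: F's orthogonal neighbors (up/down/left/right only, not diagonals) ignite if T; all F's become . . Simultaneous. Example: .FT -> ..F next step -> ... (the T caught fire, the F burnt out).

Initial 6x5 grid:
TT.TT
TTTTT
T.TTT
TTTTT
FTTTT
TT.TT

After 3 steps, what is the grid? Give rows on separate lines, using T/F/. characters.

Step 1: 3 trees catch fire, 1 burn out
  TT.TT
  TTTTT
  T.TTT
  FTTTT
  .FTTT
  FT.TT
Step 2: 4 trees catch fire, 3 burn out
  TT.TT
  TTTTT
  F.TTT
  .FTTT
  ..FTT
  .F.TT
Step 3: 3 trees catch fire, 4 burn out
  TT.TT
  FTTTT
  ..TTT
  ..FTT
  ...FT
  ...TT

TT.TT
FTTTT
..TTT
..FTT
...FT
...TT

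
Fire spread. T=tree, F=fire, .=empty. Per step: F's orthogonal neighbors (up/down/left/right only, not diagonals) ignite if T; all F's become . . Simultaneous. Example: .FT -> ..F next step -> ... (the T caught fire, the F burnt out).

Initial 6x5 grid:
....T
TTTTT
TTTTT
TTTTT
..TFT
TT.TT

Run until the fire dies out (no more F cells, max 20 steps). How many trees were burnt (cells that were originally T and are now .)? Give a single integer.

Step 1: +4 fires, +1 burnt (F count now 4)
Step 2: +4 fires, +4 burnt (F count now 4)
Step 3: +4 fires, +4 burnt (F count now 4)
Step 4: +4 fires, +4 burnt (F count now 4)
Step 5: +3 fires, +4 burnt (F count now 3)
Step 6: +1 fires, +3 burnt (F count now 1)
Step 7: +0 fires, +1 burnt (F count now 0)
Fire out after step 7
Initially T: 22, now '.': 28
Total burnt (originally-T cells now '.'): 20

Answer: 20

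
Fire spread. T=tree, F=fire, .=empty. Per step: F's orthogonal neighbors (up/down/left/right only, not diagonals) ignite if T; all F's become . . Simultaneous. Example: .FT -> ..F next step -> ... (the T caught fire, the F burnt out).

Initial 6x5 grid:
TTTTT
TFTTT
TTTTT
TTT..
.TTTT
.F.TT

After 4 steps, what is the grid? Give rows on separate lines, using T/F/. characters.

Step 1: 5 trees catch fire, 2 burn out
  TFTTT
  F.FTT
  TFTTT
  TTT..
  .FTTT
  ...TT
Step 2: 7 trees catch fire, 5 burn out
  F.FTT
  ...FT
  F.FTT
  TFT..
  ..FTT
  ...TT
Step 3: 6 trees catch fire, 7 burn out
  ...FT
  ....F
  ...FT
  F.F..
  ...FT
  ...TT
Step 4: 4 trees catch fire, 6 burn out
  ....F
  .....
  ....F
  .....
  ....F
  ...FT

....F
.....
....F
.....
....F
...FT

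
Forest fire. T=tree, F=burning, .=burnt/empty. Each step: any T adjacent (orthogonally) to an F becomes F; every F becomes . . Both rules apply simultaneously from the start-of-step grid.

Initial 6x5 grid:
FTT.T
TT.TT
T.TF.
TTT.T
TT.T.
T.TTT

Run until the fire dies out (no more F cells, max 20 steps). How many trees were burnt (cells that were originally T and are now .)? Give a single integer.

Answer: 15

Derivation:
Step 1: +4 fires, +2 burnt (F count now 4)
Step 2: +5 fires, +4 burnt (F count now 5)
Step 3: +3 fires, +5 burnt (F count now 3)
Step 4: +2 fires, +3 burnt (F count now 2)
Step 5: +1 fires, +2 burnt (F count now 1)
Step 6: +0 fires, +1 burnt (F count now 0)
Fire out after step 6
Initially T: 20, now '.': 25
Total burnt (originally-T cells now '.'): 15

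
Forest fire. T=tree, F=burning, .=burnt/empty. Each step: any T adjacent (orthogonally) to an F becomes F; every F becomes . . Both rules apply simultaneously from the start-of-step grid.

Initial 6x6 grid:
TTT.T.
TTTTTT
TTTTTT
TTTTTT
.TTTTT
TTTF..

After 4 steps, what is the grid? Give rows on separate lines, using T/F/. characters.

Step 1: 2 trees catch fire, 1 burn out
  TTT.T.
  TTTTTT
  TTTTTT
  TTTTTT
  .TTFTT
  TTF...
Step 2: 4 trees catch fire, 2 burn out
  TTT.T.
  TTTTTT
  TTTTTT
  TTTFTT
  .TF.FT
  TF....
Step 3: 6 trees catch fire, 4 burn out
  TTT.T.
  TTTTTT
  TTTFTT
  TTF.FT
  .F...F
  F.....
Step 4: 5 trees catch fire, 6 burn out
  TTT.T.
  TTTFTT
  TTF.FT
  TF...F
  ......
  ......

TTT.T.
TTTFTT
TTF.FT
TF...F
......
......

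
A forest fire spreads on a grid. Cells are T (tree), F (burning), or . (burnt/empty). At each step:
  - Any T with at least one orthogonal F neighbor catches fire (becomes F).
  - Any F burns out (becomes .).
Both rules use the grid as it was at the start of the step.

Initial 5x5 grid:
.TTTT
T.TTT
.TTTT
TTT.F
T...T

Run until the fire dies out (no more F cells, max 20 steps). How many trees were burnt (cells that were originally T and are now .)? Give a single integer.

Answer: 16

Derivation:
Step 1: +2 fires, +1 burnt (F count now 2)
Step 2: +2 fires, +2 burnt (F count now 2)
Step 3: +3 fires, +2 burnt (F count now 3)
Step 4: +4 fires, +3 burnt (F count now 4)
Step 5: +2 fires, +4 burnt (F count now 2)
Step 6: +2 fires, +2 burnt (F count now 2)
Step 7: +1 fires, +2 burnt (F count now 1)
Step 8: +0 fires, +1 burnt (F count now 0)
Fire out after step 8
Initially T: 17, now '.': 24
Total burnt (originally-T cells now '.'): 16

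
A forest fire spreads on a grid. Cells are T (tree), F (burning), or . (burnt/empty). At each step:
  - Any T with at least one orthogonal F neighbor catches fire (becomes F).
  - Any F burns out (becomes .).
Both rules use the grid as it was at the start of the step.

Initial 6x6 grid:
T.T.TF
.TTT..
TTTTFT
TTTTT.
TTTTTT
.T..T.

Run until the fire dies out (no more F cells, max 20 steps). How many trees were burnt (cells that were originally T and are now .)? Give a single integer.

Answer: 23

Derivation:
Step 1: +4 fires, +2 burnt (F count now 4)
Step 2: +4 fires, +4 burnt (F count now 4)
Step 3: +6 fires, +4 burnt (F count now 6)
Step 4: +5 fires, +6 burnt (F count now 5)
Step 5: +2 fires, +5 burnt (F count now 2)
Step 6: +2 fires, +2 burnt (F count now 2)
Step 7: +0 fires, +2 burnt (F count now 0)
Fire out after step 7
Initially T: 24, now '.': 35
Total burnt (originally-T cells now '.'): 23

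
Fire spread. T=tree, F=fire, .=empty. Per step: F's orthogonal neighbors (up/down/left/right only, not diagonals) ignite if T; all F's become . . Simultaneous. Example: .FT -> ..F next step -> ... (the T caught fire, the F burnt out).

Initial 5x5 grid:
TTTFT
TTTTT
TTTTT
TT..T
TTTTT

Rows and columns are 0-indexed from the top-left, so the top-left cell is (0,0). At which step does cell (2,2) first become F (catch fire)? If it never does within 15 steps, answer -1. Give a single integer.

Step 1: cell (2,2)='T' (+3 fires, +1 burnt)
Step 2: cell (2,2)='T' (+4 fires, +3 burnt)
Step 3: cell (2,2)='F' (+4 fires, +4 burnt)
  -> target ignites at step 3
Step 4: cell (2,2)='.' (+3 fires, +4 burnt)
Step 5: cell (2,2)='.' (+3 fires, +3 burnt)
Step 6: cell (2,2)='.' (+3 fires, +3 burnt)
Step 7: cell (2,2)='.' (+2 fires, +3 burnt)
Step 8: cell (2,2)='.' (+0 fires, +2 burnt)
  fire out at step 8

3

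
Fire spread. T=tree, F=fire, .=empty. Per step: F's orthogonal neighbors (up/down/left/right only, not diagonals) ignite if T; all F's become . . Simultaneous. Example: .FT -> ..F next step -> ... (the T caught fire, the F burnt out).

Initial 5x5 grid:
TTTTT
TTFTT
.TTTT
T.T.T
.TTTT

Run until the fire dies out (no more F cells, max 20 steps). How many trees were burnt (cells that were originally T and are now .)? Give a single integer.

Step 1: +4 fires, +1 burnt (F count now 4)
Step 2: +7 fires, +4 burnt (F count now 7)
Step 3: +4 fires, +7 burnt (F count now 4)
Step 4: +3 fires, +4 burnt (F count now 3)
Step 5: +1 fires, +3 burnt (F count now 1)
Step 6: +0 fires, +1 burnt (F count now 0)
Fire out after step 6
Initially T: 20, now '.': 24
Total burnt (originally-T cells now '.'): 19

Answer: 19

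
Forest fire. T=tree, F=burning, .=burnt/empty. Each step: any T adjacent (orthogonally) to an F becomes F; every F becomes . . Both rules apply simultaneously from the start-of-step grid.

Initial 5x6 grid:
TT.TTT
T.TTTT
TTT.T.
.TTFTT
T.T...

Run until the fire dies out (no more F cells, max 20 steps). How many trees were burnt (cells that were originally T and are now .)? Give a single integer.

Answer: 19

Derivation:
Step 1: +2 fires, +1 burnt (F count now 2)
Step 2: +5 fires, +2 burnt (F count now 5)
Step 3: +3 fires, +5 burnt (F count now 3)
Step 4: +4 fires, +3 burnt (F count now 4)
Step 5: +3 fires, +4 burnt (F count now 3)
Step 6: +1 fires, +3 burnt (F count now 1)
Step 7: +1 fires, +1 burnt (F count now 1)
Step 8: +0 fires, +1 burnt (F count now 0)
Fire out after step 8
Initially T: 20, now '.': 29
Total burnt (originally-T cells now '.'): 19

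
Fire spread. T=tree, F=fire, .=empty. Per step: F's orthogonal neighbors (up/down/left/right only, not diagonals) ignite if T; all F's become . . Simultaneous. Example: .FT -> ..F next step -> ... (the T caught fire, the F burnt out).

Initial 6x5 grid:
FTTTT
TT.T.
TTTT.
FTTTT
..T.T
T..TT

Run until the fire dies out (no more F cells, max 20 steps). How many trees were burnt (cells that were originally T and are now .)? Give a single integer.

Step 1: +4 fires, +2 burnt (F count now 4)
Step 2: +4 fires, +4 burnt (F count now 4)
Step 3: +4 fires, +4 burnt (F count now 4)
Step 4: +4 fires, +4 burnt (F count now 4)
Step 5: +1 fires, +4 burnt (F count now 1)
Step 6: +1 fires, +1 burnt (F count now 1)
Step 7: +1 fires, +1 burnt (F count now 1)
Step 8: +0 fires, +1 burnt (F count now 0)
Fire out after step 8
Initially T: 20, now '.': 29
Total burnt (originally-T cells now '.'): 19

Answer: 19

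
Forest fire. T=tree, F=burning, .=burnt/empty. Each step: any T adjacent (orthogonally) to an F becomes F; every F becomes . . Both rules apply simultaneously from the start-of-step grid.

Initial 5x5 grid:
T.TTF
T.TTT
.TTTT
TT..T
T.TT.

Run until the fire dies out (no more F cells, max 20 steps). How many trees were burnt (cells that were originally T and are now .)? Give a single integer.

Answer: 13

Derivation:
Step 1: +2 fires, +1 burnt (F count now 2)
Step 2: +3 fires, +2 burnt (F count now 3)
Step 3: +3 fires, +3 burnt (F count now 3)
Step 4: +1 fires, +3 burnt (F count now 1)
Step 5: +1 fires, +1 burnt (F count now 1)
Step 6: +1 fires, +1 burnt (F count now 1)
Step 7: +1 fires, +1 burnt (F count now 1)
Step 8: +1 fires, +1 burnt (F count now 1)
Step 9: +0 fires, +1 burnt (F count now 0)
Fire out after step 9
Initially T: 17, now '.': 21
Total burnt (originally-T cells now '.'): 13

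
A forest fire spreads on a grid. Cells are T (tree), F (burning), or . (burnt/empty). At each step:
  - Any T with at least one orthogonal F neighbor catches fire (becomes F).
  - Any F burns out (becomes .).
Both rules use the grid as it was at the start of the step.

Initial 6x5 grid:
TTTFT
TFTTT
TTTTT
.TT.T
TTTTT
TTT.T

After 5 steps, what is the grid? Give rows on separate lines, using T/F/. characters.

Step 1: 7 trees catch fire, 2 burn out
  TFF.F
  F.FFT
  TFTTT
  .TT.T
  TTTTT
  TTT.T
Step 2: 6 trees catch fire, 7 burn out
  F....
  ....F
  F.FFT
  .FT.T
  TTTTT
  TTT.T
Step 3: 3 trees catch fire, 6 burn out
  .....
  .....
  ....F
  ..F.T
  TFTTT
  TTT.T
Step 4: 4 trees catch fire, 3 burn out
  .....
  .....
  .....
  ....F
  F.FTT
  TFT.T
Step 5: 4 trees catch fire, 4 burn out
  .....
  .....
  .....
  .....
  ...FF
  F.F.T

.....
.....
.....
.....
...FF
F.F.T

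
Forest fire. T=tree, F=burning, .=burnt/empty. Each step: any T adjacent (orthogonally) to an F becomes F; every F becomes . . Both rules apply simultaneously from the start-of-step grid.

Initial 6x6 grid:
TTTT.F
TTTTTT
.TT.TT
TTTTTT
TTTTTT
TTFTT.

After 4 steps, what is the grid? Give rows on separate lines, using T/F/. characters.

Step 1: 4 trees catch fire, 2 burn out
  TTTT..
  TTTTTF
  .TT.TT
  TTTTTT
  TTFTTT
  TF.FT.
Step 2: 7 trees catch fire, 4 burn out
  TTTT..
  TTTTF.
  .TT.TF
  TTFTTT
  TF.FTT
  F...F.
Step 3: 8 trees catch fire, 7 burn out
  TTTT..
  TTTF..
  .TF.F.
  TF.FTF
  F...FT
  ......
Step 4: 6 trees catch fire, 8 burn out
  TTTF..
  TTF...
  .F....
  F...F.
  .....F
  ......

TTTF..
TTF...
.F....
F...F.
.....F
......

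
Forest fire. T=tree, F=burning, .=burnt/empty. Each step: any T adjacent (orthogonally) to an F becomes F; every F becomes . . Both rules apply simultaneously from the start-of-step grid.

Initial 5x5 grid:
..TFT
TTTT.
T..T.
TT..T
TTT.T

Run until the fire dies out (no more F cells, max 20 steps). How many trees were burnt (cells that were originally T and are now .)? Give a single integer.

Answer: 13

Derivation:
Step 1: +3 fires, +1 burnt (F count now 3)
Step 2: +2 fires, +3 burnt (F count now 2)
Step 3: +1 fires, +2 burnt (F count now 1)
Step 4: +1 fires, +1 burnt (F count now 1)
Step 5: +1 fires, +1 burnt (F count now 1)
Step 6: +1 fires, +1 burnt (F count now 1)
Step 7: +2 fires, +1 burnt (F count now 2)
Step 8: +1 fires, +2 burnt (F count now 1)
Step 9: +1 fires, +1 burnt (F count now 1)
Step 10: +0 fires, +1 burnt (F count now 0)
Fire out after step 10
Initially T: 15, now '.': 23
Total burnt (originally-T cells now '.'): 13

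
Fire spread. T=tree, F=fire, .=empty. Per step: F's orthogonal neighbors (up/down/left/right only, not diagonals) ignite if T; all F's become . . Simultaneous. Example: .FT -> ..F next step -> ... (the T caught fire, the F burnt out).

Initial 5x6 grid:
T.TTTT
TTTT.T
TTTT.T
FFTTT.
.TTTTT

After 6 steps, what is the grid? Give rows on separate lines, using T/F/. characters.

Step 1: 4 trees catch fire, 2 burn out
  T.TTTT
  TTTT.T
  FFTT.T
  ..FTT.
  .FTTTT
Step 2: 5 trees catch fire, 4 burn out
  T.TTTT
  FFTT.T
  ..FT.T
  ...FT.
  ..FTTT
Step 3: 5 trees catch fire, 5 burn out
  F.TTTT
  ..FT.T
  ...F.T
  ....F.
  ...FTT
Step 4: 3 trees catch fire, 5 burn out
  ..FTTT
  ...F.T
  .....T
  ......
  ....FT
Step 5: 2 trees catch fire, 3 burn out
  ...FTT
  .....T
  .....T
  ......
  .....F
Step 6: 1 trees catch fire, 2 burn out
  ....FT
  .....T
  .....T
  ......
  ......

....FT
.....T
.....T
......
......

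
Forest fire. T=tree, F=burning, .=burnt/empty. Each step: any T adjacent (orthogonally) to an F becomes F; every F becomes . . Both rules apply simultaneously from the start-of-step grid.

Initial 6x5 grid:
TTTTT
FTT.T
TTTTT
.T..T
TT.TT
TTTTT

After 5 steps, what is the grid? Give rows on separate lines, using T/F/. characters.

Step 1: 3 trees catch fire, 1 burn out
  FTTTT
  .FT.T
  FTTTT
  .T..T
  TT.TT
  TTTTT
Step 2: 3 trees catch fire, 3 burn out
  .FTTT
  ..F.T
  .FTTT
  .T..T
  TT.TT
  TTTTT
Step 3: 3 trees catch fire, 3 burn out
  ..FTT
  ....T
  ..FTT
  .F..T
  TT.TT
  TTTTT
Step 4: 3 trees catch fire, 3 burn out
  ...FT
  ....T
  ...FT
  ....T
  TF.TT
  TTTTT
Step 5: 4 trees catch fire, 3 burn out
  ....F
  ....T
  ....F
  ....T
  F..TT
  TFTTT

....F
....T
....F
....T
F..TT
TFTTT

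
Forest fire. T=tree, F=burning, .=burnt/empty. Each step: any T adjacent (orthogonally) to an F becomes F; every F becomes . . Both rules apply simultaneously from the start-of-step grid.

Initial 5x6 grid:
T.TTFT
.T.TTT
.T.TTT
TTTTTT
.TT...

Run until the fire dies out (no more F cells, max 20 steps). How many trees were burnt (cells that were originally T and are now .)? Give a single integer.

Step 1: +3 fires, +1 burnt (F count now 3)
Step 2: +4 fires, +3 burnt (F count now 4)
Step 3: +3 fires, +4 burnt (F count now 3)
Step 4: +2 fires, +3 burnt (F count now 2)
Step 5: +1 fires, +2 burnt (F count now 1)
Step 6: +2 fires, +1 burnt (F count now 2)
Step 7: +3 fires, +2 burnt (F count now 3)
Step 8: +1 fires, +3 burnt (F count now 1)
Step 9: +0 fires, +1 burnt (F count now 0)
Fire out after step 9
Initially T: 20, now '.': 29
Total burnt (originally-T cells now '.'): 19

Answer: 19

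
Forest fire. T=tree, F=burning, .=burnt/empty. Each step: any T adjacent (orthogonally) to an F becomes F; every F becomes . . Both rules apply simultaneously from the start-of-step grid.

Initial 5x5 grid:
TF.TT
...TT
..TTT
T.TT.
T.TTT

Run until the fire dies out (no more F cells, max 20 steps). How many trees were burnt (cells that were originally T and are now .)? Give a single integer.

Step 1: +1 fires, +1 burnt (F count now 1)
Step 2: +0 fires, +1 burnt (F count now 0)
Fire out after step 2
Initially T: 15, now '.': 11
Total burnt (originally-T cells now '.'): 1

Answer: 1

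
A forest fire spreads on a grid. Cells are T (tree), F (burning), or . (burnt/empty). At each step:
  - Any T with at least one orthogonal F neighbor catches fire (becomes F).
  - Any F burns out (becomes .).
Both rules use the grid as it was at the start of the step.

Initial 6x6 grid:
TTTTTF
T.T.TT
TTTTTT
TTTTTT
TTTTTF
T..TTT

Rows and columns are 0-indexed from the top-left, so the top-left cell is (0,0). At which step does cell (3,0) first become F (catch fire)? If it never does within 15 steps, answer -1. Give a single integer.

Step 1: cell (3,0)='T' (+5 fires, +2 burnt)
Step 2: cell (3,0)='T' (+6 fires, +5 burnt)
Step 3: cell (3,0)='T' (+5 fires, +6 burnt)
Step 4: cell (3,0)='T' (+5 fires, +5 burnt)
Step 5: cell (3,0)='T' (+4 fires, +5 burnt)
Step 6: cell (3,0)='F' (+4 fires, +4 burnt)
  -> target ignites at step 6
Step 7: cell (3,0)='.' (+1 fires, +4 burnt)
Step 8: cell (3,0)='.' (+0 fires, +1 burnt)
  fire out at step 8

6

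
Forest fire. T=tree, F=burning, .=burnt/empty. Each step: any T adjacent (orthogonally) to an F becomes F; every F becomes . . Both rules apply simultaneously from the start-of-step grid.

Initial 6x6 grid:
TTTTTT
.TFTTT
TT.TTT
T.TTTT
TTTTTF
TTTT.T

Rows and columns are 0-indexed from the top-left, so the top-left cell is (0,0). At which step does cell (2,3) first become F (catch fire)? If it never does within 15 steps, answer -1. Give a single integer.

Step 1: cell (2,3)='T' (+6 fires, +2 burnt)
Step 2: cell (2,3)='F' (+8 fires, +6 burnt)
  -> target ignites at step 2
Step 3: cell (2,3)='.' (+8 fires, +8 burnt)
Step 4: cell (2,3)='.' (+5 fires, +8 burnt)
Step 5: cell (2,3)='.' (+2 fires, +5 burnt)
Step 6: cell (2,3)='.' (+1 fires, +2 burnt)
Step 7: cell (2,3)='.' (+0 fires, +1 burnt)
  fire out at step 7

2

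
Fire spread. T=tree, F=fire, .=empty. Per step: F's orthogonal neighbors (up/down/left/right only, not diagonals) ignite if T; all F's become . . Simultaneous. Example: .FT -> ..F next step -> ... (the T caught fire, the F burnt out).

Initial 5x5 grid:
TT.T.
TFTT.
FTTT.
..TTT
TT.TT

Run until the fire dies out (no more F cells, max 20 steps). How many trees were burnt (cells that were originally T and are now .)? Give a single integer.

Step 1: +4 fires, +2 burnt (F count now 4)
Step 2: +3 fires, +4 burnt (F count now 3)
Step 3: +3 fires, +3 burnt (F count now 3)
Step 4: +1 fires, +3 burnt (F count now 1)
Step 5: +2 fires, +1 burnt (F count now 2)
Step 6: +1 fires, +2 burnt (F count now 1)
Step 7: +0 fires, +1 burnt (F count now 0)
Fire out after step 7
Initially T: 16, now '.': 23
Total burnt (originally-T cells now '.'): 14

Answer: 14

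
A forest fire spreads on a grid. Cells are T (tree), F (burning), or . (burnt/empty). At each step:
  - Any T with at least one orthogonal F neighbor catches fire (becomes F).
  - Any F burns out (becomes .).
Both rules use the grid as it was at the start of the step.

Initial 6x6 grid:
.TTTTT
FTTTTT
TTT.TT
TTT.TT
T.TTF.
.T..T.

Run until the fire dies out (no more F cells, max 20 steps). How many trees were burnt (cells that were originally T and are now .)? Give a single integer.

Answer: 24

Derivation:
Step 1: +5 fires, +2 burnt (F count now 5)
Step 2: +7 fires, +5 burnt (F count now 7)
Step 3: +8 fires, +7 burnt (F count now 8)
Step 4: +3 fires, +8 burnt (F count now 3)
Step 5: +1 fires, +3 burnt (F count now 1)
Step 6: +0 fires, +1 burnt (F count now 0)
Fire out after step 6
Initially T: 25, now '.': 35
Total burnt (originally-T cells now '.'): 24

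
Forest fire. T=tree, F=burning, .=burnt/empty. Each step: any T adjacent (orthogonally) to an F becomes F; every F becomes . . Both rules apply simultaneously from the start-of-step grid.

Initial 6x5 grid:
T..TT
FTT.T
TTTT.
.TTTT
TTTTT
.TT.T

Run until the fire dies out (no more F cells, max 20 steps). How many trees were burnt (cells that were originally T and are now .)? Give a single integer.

Step 1: +3 fires, +1 burnt (F count now 3)
Step 2: +2 fires, +3 burnt (F count now 2)
Step 3: +2 fires, +2 burnt (F count now 2)
Step 4: +3 fires, +2 burnt (F count now 3)
Step 5: +4 fires, +3 burnt (F count now 4)
Step 6: +3 fires, +4 burnt (F count now 3)
Step 7: +1 fires, +3 burnt (F count now 1)
Step 8: +1 fires, +1 burnt (F count now 1)
Step 9: +0 fires, +1 burnt (F count now 0)
Fire out after step 9
Initially T: 22, now '.': 27
Total burnt (originally-T cells now '.'): 19

Answer: 19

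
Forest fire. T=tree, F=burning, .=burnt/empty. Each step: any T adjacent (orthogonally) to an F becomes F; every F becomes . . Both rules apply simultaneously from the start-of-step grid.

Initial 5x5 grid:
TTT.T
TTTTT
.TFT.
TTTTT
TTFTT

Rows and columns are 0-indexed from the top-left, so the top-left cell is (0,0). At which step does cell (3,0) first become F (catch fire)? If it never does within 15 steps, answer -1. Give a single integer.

Step 1: cell (3,0)='T' (+6 fires, +2 burnt)
Step 2: cell (3,0)='T' (+7 fires, +6 burnt)
Step 3: cell (3,0)='F' (+5 fires, +7 burnt)
  -> target ignites at step 3
Step 4: cell (3,0)='.' (+2 fires, +5 burnt)
Step 5: cell (3,0)='.' (+0 fires, +2 burnt)
  fire out at step 5

3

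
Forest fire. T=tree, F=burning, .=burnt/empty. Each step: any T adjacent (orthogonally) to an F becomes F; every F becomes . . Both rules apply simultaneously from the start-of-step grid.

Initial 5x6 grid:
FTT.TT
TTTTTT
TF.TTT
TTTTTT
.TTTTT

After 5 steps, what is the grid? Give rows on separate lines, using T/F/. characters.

Step 1: 5 trees catch fire, 2 burn out
  .FT.TT
  FFTTTT
  F..TTT
  TFTTTT
  .TTTTT
Step 2: 5 trees catch fire, 5 burn out
  ..F.TT
  ..FTTT
  ...TTT
  F.FTTT
  .FTTTT
Step 3: 3 trees catch fire, 5 burn out
  ....TT
  ...FTT
  ...TTT
  ...FTT
  ..FTTT
Step 4: 4 trees catch fire, 3 burn out
  ....TT
  ....FT
  ...FTT
  ....FT
  ...FTT
Step 5: 5 trees catch fire, 4 burn out
  ....FT
  .....F
  ....FT
  .....F
  ....FT

....FT
.....F
....FT
.....F
....FT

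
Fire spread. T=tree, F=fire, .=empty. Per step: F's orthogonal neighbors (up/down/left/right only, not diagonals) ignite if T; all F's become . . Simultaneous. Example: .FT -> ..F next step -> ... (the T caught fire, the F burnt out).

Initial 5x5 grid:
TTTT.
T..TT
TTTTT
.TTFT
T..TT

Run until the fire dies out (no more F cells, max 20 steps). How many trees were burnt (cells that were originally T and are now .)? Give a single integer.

Step 1: +4 fires, +1 burnt (F count now 4)
Step 2: +5 fires, +4 burnt (F count now 5)
Step 3: +3 fires, +5 burnt (F count now 3)
Step 4: +2 fires, +3 burnt (F count now 2)
Step 5: +2 fires, +2 burnt (F count now 2)
Step 6: +1 fires, +2 burnt (F count now 1)
Step 7: +0 fires, +1 burnt (F count now 0)
Fire out after step 7
Initially T: 18, now '.': 24
Total burnt (originally-T cells now '.'): 17

Answer: 17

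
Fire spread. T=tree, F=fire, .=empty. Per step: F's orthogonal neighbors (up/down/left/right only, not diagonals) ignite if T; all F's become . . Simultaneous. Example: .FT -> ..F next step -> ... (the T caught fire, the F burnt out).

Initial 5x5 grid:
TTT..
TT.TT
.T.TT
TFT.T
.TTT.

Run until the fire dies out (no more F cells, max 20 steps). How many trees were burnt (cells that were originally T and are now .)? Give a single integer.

Answer: 11

Derivation:
Step 1: +4 fires, +1 burnt (F count now 4)
Step 2: +2 fires, +4 burnt (F count now 2)
Step 3: +3 fires, +2 burnt (F count now 3)
Step 4: +2 fires, +3 burnt (F count now 2)
Step 5: +0 fires, +2 burnt (F count now 0)
Fire out after step 5
Initially T: 16, now '.': 20
Total burnt (originally-T cells now '.'): 11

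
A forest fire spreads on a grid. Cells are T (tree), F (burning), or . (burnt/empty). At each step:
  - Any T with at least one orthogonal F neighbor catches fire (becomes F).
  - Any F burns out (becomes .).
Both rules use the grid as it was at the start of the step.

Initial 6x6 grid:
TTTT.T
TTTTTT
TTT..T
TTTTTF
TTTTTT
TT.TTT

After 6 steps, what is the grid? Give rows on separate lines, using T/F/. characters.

Step 1: 3 trees catch fire, 1 burn out
  TTTT.T
  TTTTTT
  TTT..F
  TTTTF.
  TTTTTF
  TT.TTT
Step 2: 4 trees catch fire, 3 burn out
  TTTT.T
  TTTTTF
  TTT...
  TTTF..
  TTTTF.
  TT.TTF
Step 3: 5 trees catch fire, 4 burn out
  TTTT.F
  TTTTF.
  TTT...
  TTF...
  TTTF..
  TT.TF.
Step 4: 5 trees catch fire, 5 burn out
  TTTT..
  TTTF..
  TTF...
  TF....
  TTF...
  TT.F..
Step 5: 5 trees catch fire, 5 burn out
  TTTF..
  TTF...
  TF....
  F.....
  TF....
  TT....
Step 6: 5 trees catch fire, 5 burn out
  TTF...
  TF....
  F.....
  ......
  F.....
  TF....

TTF...
TF....
F.....
......
F.....
TF....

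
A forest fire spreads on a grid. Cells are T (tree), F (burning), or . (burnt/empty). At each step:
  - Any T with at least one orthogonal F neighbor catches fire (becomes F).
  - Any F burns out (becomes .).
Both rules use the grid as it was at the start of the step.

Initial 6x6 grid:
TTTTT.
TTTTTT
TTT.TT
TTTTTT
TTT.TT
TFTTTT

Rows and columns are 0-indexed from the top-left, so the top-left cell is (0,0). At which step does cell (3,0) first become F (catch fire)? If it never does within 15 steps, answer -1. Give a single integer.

Step 1: cell (3,0)='T' (+3 fires, +1 burnt)
Step 2: cell (3,0)='T' (+4 fires, +3 burnt)
Step 3: cell (3,0)='F' (+4 fires, +4 burnt)
  -> target ignites at step 3
Step 4: cell (3,0)='.' (+6 fires, +4 burnt)
Step 5: cell (3,0)='.' (+5 fires, +6 burnt)
Step 6: cell (3,0)='.' (+5 fires, +5 burnt)
Step 7: cell (3,0)='.' (+3 fires, +5 burnt)
Step 8: cell (3,0)='.' (+2 fires, +3 burnt)
Step 9: cell (3,0)='.' (+0 fires, +2 burnt)
  fire out at step 9

3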